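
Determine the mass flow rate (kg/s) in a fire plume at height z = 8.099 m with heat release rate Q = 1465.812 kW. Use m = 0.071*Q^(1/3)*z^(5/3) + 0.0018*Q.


Q^(1/3) = 11.360
z^(5/3) = 32.663
First term = 0.071 * 11.360 * 32.663 = 26.343
Second term = 0.0018 * 1465.812 = 2.6385
m = 28.982 kg/s

28.982 kg/s


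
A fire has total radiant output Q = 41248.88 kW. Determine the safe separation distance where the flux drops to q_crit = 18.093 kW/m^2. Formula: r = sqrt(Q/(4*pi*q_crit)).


4*pi*q_crit = 227.36
Q/(4*pi*q_crit) = 181.42
r = sqrt(181.42) = 13.469 m

13.469 m


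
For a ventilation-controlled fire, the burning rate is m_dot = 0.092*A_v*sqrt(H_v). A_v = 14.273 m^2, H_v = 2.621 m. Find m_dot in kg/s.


sqrt(H_v) = 1.6190
m_dot = 0.092 * 14.273 * 1.6190 = 2.1259 kg/s

2.1259 kg/s


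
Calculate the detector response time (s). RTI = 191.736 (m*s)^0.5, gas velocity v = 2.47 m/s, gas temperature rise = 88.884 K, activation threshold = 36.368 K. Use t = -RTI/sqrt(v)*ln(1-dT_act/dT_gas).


dT_act/dT_gas = 0.40916
ln(1 - 0.40916) = -0.52621
t = -191.736 / sqrt(2.47) * -0.52621 = 64.197 s

64.197 s


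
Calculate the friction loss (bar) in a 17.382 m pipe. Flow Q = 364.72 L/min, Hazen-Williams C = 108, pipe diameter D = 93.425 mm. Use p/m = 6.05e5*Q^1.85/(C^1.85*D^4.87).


Q^1.85 = 54907
C^1.85 = 5778.8
D^4.87 = 3.9460e+09
p/m = 0.0014568 bar/m
p_total = 0.0014568 * 17.382 = 0.025322 bar

0.025322 bar


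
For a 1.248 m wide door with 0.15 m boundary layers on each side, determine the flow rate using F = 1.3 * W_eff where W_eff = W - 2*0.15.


W_eff = 1.248 - 0.30 = 0.948 m
F = 1.3 * 0.948 = 1.2324 persons/s

1.2324 persons/s


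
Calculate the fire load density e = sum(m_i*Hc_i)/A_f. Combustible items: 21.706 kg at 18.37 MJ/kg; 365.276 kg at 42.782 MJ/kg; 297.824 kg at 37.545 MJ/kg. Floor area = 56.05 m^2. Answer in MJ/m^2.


Total energy = 21.706*18.37 + 365.276*42.782 + 297.824*37.545
= 398.7392 + 15627.24 + 11181.80
= 27207.78 MJ
e = 27207.78 / 56.05 = 485.42 MJ/m^2

485.42 MJ/m^2


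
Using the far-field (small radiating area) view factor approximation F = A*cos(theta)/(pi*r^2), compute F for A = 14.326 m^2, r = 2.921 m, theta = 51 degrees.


cos(51 deg) = 0.62932
pi*r^2 = 26.805
F = 14.326 * 0.62932 / 26.805 = 0.33634

0.33634


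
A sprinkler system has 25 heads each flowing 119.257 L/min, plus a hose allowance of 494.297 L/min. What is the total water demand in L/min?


Sprinkler demand = 25 * 119.257 = 2981.425 L/min
Total = 2981.425 + 494.297 = 3475.722 L/min

3475.722 L/min


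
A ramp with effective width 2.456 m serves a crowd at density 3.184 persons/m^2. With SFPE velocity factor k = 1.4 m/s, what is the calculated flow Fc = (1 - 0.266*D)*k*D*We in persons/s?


1 - 0.266*D = 1 - 0.266*3.184 = 0.15306
Fs = 0.15306 * 1.4 * 3.184 = 0.68226 persons/(s*m)
Fc = 0.68226 * 2.456 = 1.6756 persons/s

1.6756 persons/s


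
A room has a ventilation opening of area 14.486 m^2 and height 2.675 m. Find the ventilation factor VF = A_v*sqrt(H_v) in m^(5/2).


sqrt(H_v) = 1.6355
VF = 14.486 * 1.6355 = 23.692 m^(5/2)

23.692 m^(5/2)


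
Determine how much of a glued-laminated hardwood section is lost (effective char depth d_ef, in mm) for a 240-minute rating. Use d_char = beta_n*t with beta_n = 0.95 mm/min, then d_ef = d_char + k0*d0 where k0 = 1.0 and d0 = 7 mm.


d_char = 0.95 * 240 = 228 mm
d_ef = 228 + 1.0*7 = 235 mm

235 mm


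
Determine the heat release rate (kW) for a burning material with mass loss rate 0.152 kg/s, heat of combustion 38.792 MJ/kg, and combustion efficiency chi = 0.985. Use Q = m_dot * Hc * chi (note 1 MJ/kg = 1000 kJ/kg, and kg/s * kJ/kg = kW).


Hc = 38.792 MJ/kg = 38.792 * 1000 kJ/kg = 38792 kJ/kg
Q = 0.152 kg/s * 38792 kJ/kg * 0.985 = 5807.9 kW

5807.9 kW


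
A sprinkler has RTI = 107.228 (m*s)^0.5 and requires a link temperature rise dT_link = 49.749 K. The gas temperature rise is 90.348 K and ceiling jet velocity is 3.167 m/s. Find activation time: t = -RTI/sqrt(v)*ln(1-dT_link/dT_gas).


dT_link/dT_gas = 0.55064
ln(1 - 0.55064) = -0.79993
t = -107.228 / sqrt(3.167) * -0.79993 = 48.199 s

48.199 s


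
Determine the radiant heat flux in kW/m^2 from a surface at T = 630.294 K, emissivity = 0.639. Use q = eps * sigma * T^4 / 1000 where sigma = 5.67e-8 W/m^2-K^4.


T^4 = 1.5782e+11
q = 0.639 * 5.67e-8 * 1.5782e+11 / 1000 = 5.7182 kW/m^2

5.7182 kW/m^2


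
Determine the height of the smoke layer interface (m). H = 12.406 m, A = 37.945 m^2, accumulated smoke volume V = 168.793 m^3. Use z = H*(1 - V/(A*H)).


V/(A*H) = 0.35857
1 - 0.35857 = 0.64143
z = 12.406 * 0.64143 = 7.9576 m

7.9576 m


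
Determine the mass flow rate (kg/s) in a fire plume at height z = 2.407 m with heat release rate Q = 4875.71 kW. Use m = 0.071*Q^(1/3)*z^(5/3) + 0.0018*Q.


Q^(1/3) = 16.957
z^(5/3) = 4.3231
First term = 0.071 * 16.957 * 4.3231 = 5.2047
Second term = 0.0018 * 4875.71 = 8.7763
m = 13.981 kg/s

13.981 kg/s


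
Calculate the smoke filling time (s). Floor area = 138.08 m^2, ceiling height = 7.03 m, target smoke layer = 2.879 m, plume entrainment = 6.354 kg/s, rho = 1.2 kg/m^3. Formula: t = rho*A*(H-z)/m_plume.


H - z = 4.151 m
t = 1.2 * 138.08 * 4.151 / 6.354 = 108.25 s

108.25 s


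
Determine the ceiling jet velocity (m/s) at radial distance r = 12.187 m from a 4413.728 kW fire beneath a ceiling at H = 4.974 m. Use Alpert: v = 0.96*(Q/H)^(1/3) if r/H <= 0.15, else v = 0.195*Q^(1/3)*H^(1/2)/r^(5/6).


r/H = 12.187 / 4.974 = 2.4501
r/H > 0.15, so v = 0.195*Q^(1/3)*H^(1/2)/r^(5/6)
Q^(1/3) = 16.403
H^(1/2) = 2.2302
r^(5/6) = 8.0337
v = 0.195 * 16.403 * 2.2302 / 8.0337 = 0.88799 m/s

0.88799 m/s


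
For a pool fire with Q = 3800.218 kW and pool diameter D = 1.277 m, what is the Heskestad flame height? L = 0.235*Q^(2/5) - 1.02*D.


Q^(2/5) = 27.035
0.235 * Q^(2/5) = 6.3532
1.02 * D = 1.3025
L = 5.0506 m

5.0506 m


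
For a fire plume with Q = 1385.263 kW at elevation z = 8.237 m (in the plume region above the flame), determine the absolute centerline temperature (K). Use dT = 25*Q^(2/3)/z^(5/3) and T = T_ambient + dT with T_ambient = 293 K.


Q^(2/3) = 124.27
z^(5/3) = 33.596
dT = 25 * 124.27 / 33.596 = 92.473 K
T = 293 + 92.473 = 385.47 K

385.47 K


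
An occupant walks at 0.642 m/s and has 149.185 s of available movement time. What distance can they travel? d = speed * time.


d = 0.642 * 149.185 = 95.777 m

95.777 m


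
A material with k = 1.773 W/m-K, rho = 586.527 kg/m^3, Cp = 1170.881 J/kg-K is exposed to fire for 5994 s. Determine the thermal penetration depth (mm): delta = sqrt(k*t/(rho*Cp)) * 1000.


alpha = 1.773 / (586.527 * 1170.881) = 2.5817e-06 m^2/s
alpha * t = 0.015475
delta = sqrt(0.015475) * 1000 = 124.40 mm

124.40 mm


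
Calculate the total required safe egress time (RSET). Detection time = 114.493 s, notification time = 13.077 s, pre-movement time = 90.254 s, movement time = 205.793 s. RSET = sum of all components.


Total = 114.493 + 13.077 + 90.254 + 205.793 = 423.617 s

423.617 s


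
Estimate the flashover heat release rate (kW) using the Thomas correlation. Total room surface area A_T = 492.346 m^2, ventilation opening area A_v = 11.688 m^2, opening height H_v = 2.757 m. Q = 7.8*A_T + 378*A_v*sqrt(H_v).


7.8*A_T = 3840.3
sqrt(H_v) = 1.6604
378*A_v*sqrt(H_v) = 7335.8
Q = 3840.3 + 7335.8 = 11176 kW

11176 kW


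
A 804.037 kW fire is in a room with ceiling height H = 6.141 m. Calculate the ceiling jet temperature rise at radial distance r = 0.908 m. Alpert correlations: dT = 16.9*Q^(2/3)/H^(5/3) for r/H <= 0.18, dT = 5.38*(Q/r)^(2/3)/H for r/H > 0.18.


r/H = 0.908 / 6.141 = 0.14786
r/H <= 0.18, so dT = 16.9*Q^(2/3)/H^(5/3)
Q^(2/3) = 86.467
H^(5/3) = 20.594
dT = 16.9 * 86.467 / 20.594 = 70.959 K

70.959 K


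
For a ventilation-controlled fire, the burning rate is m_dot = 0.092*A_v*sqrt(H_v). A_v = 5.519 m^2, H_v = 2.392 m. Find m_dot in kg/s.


sqrt(H_v) = 1.5466
m_dot = 0.092 * 5.519 * 1.5466 = 0.78529 kg/s

0.78529 kg/s


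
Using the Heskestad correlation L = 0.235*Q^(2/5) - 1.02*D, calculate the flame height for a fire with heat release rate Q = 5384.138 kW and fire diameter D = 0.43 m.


Q^(2/5) = 31.078
0.235 * Q^(2/5) = 7.3032
1.02 * D = 0.43860
L = 6.8646 m

6.8646 m


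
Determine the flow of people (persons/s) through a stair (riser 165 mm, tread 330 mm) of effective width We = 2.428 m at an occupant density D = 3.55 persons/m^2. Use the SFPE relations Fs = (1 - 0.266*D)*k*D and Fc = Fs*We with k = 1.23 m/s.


1 - 0.266*D = 1 - 0.266*3.55 = 0.055700
Fs = 0.055700 * 1.23 * 3.55 = 0.24321 persons/(s*m)
Fc = 0.24321 * 2.428 = 0.59052 persons/s

0.59052 persons/s


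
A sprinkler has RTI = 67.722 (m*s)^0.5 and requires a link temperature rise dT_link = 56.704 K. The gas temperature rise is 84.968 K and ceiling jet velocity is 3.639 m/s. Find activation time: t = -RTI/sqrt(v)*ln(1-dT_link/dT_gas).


dT_link/dT_gas = 0.66736
ln(1 - 0.66736) = -1.1007
t = -67.722 / sqrt(3.639) * -1.1007 = 39.075 s

39.075 s


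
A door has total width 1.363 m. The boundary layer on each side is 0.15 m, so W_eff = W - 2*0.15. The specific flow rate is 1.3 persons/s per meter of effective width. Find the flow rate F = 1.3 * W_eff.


W_eff = 1.363 - 0.30 = 1.063 m
F = 1.3 * 1.063 = 1.3819 persons/s

1.3819 persons/s


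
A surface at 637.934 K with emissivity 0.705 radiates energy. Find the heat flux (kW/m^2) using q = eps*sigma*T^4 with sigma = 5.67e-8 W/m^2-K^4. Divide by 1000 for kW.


T^4 = 1.6562e+11
q = 0.705 * 5.67e-8 * 1.6562e+11 / 1000 = 6.6203 kW/m^2

6.6203 kW/m^2


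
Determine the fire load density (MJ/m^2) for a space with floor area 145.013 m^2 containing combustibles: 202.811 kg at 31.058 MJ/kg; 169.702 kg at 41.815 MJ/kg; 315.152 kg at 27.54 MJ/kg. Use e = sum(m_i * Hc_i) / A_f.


Total energy = 202.811*31.058 + 169.702*41.815 + 315.152*27.54
= 6298.904 + 7096.089 + 8679.286
= 22074.28 MJ
e = 22074.28 / 145.013 = 152.22 MJ/m^2

152.22 MJ/m^2


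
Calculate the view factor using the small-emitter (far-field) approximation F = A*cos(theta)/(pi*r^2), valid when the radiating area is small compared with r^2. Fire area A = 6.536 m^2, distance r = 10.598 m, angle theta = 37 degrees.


cos(37 deg) = 0.79864
pi*r^2 = 352.86
F = 6.536 * 0.79864 / 352.86 = 0.014793

0.014793


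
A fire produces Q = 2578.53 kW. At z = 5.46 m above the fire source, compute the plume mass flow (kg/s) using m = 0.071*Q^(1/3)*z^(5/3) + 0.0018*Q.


Q^(1/3) = 13.713
z^(5/3) = 16.930
First term = 0.071 * 13.713 * 16.930 = 16.483
Second term = 0.0018 * 2578.53 = 4.6414
m = 21.124 kg/s

21.124 kg/s


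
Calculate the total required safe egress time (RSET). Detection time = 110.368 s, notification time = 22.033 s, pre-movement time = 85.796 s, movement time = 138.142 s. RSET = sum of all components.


Total = 110.368 + 22.033 + 85.796 + 138.142 = 356.339 s

356.339 s


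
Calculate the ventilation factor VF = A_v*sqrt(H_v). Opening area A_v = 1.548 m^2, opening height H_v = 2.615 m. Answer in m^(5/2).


sqrt(H_v) = 1.6171
VF = 1.548 * 1.6171 = 2.5033 m^(5/2)

2.5033 m^(5/2)


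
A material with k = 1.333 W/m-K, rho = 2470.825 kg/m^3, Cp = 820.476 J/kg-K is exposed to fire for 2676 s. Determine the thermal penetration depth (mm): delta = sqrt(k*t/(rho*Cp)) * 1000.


alpha = 1.333 / (2470.825 * 820.476) = 6.5754e-07 m^2/s
alpha * t = 0.0017596
delta = sqrt(0.0017596) * 1000 = 41.947 mm

41.947 mm


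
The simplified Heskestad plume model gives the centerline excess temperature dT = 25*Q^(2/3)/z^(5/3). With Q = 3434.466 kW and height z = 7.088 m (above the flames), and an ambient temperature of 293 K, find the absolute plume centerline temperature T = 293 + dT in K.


Q^(2/3) = 227.64
z^(5/3) = 26.154
dT = 25 * 227.64 / 26.154 = 217.59 K
T = 293 + 217.59 = 510.59 K

510.59 K


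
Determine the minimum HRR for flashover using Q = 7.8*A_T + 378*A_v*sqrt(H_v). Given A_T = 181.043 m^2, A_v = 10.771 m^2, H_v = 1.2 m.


7.8*A_T = 1412.1
sqrt(H_v) = 1.0954
378*A_v*sqrt(H_v) = 4460.0
Q = 1412.1 + 4460.0 = 5872.2 kW

5872.2 kW


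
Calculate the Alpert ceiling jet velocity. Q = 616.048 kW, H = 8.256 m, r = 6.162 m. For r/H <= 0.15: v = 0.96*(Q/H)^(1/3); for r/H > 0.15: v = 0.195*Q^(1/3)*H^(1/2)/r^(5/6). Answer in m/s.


r/H = 6.162 / 8.256 = 0.74637
r/H > 0.15, so v = 0.195*Q^(1/3)*H^(1/2)/r^(5/6)
Q^(1/3) = 8.5089
H^(1/2) = 2.8733
r^(5/6) = 4.5509
v = 0.195 * 8.5089 * 2.8733 / 4.5509 = 1.0476 m/s

1.0476 m/s


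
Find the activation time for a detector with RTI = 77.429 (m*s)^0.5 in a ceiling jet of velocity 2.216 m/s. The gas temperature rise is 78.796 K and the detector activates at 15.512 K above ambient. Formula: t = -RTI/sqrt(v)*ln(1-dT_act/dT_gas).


dT_act/dT_gas = 0.19686
ln(1 - 0.19686) = -0.21923
t = -77.429 / sqrt(2.216) * -0.21923 = 11.403 s

11.403 s


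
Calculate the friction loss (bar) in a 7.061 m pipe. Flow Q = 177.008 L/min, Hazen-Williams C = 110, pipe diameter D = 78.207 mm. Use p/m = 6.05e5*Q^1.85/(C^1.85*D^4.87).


Q^1.85 = 14414
C^1.85 = 5978.3
D^4.87 = 1.6600e+09
p/m = 0.00087874 bar/m
p_total = 0.00087874 * 7.061 = 0.0062048 bar

0.0062048 bar


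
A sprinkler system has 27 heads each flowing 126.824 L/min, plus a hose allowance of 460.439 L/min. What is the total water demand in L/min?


Sprinkler demand = 27 * 126.824 = 3424.248 L/min
Total = 3424.248 + 460.439 = 3884.687 L/min

3884.687 L/min


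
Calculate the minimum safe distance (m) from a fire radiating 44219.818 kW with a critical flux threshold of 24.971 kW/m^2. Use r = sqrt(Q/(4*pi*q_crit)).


4*pi*q_crit = 313.79
Q/(4*pi*q_crit) = 140.92
r = sqrt(140.92) = 11.871 m

11.871 m


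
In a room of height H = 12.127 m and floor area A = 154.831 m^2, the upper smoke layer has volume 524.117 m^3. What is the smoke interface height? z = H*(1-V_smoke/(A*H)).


V/(A*H) = 0.27914
1 - 0.27914 = 0.72086
z = 12.127 * 0.72086 = 8.7419 m

8.7419 m


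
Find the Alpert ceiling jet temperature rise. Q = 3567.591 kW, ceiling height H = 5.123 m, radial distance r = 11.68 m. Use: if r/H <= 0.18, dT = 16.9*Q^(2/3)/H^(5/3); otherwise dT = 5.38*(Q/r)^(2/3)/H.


r/H = 11.68 / 5.123 = 2.2799
r/H > 0.18, so dT = 5.38*(Q/r)^(2/3)/H
Q/r = 305.44
(Q/r)^(2/3) = 45.355
dT = 5.38 * 45.355 / 5.123 = 47.630 K

47.630 K


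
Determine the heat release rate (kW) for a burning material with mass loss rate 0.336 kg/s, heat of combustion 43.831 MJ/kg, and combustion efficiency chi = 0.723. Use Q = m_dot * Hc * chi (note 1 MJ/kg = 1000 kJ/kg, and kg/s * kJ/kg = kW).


Hc = 43.831 MJ/kg = 43.831 * 1000 kJ/kg = 43831 kJ/kg
Q = 0.336 kg/s * 43831 kJ/kg * 0.723 = 10648 kW

10648 kW


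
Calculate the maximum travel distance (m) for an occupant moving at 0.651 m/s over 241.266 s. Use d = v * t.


d = 0.651 * 241.266 = 157.06 m

157.06 m


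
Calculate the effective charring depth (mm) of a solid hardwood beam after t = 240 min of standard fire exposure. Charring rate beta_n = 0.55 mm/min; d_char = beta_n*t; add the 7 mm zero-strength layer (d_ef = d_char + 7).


d_char = 0.55 * 240 = 132 mm
d_ef = 132 + 1.0*7 = 139 mm

139 mm


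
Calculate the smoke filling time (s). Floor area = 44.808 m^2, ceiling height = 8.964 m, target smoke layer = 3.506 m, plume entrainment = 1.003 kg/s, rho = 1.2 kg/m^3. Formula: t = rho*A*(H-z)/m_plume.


H - z = 5.458 m
t = 1.2 * 44.808 * 5.458 / 1.003 = 292.60 s

292.60 s


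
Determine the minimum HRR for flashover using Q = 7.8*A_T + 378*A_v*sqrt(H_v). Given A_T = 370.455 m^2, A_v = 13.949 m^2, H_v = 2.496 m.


7.8*A_T = 2889.549
sqrt(H_v) = 1.5799
378*A_v*sqrt(H_v) = 8330.2
Q = 2889.549 + 8330.2 = 11220 kW

11220 kW


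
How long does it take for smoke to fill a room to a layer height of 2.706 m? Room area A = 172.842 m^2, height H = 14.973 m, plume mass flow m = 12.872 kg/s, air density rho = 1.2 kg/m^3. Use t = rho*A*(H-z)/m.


H - z = 12.267 m
t = 1.2 * 172.842 * 12.267 / 12.872 = 197.66 s

197.66 s


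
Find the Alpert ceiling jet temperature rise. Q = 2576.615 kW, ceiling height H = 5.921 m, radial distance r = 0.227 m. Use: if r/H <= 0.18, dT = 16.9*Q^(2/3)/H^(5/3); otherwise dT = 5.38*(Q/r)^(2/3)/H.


r/H = 0.227 / 5.921 = 0.038338
r/H <= 0.18, so dT = 16.9*Q^(2/3)/H^(5/3)
Q^(2/3) = 187.95
H^(5/3) = 19.379
dT = 16.9 * 187.95 / 19.379 = 163.91 K

163.91 K


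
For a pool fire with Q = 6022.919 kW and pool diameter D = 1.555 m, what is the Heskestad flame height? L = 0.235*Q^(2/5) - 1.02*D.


Q^(2/5) = 32.503
0.235 * Q^(2/5) = 7.6382
1.02 * D = 1.5861
L = 6.0521 m

6.0521 m


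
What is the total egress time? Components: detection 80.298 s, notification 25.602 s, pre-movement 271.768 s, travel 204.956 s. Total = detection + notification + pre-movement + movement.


Total = 80.298 + 25.602 + 271.768 + 204.956 = 582.624 s

582.624 s


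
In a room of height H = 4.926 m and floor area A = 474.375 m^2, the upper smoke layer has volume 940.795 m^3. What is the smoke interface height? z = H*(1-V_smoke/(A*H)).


V/(A*H) = 0.40260
1 - 0.40260 = 0.59740
z = 4.926 * 0.59740 = 2.9428 m

2.9428 m


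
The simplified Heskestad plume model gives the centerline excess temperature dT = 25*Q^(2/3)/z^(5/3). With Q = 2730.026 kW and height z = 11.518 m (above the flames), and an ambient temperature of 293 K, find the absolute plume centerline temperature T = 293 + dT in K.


Q^(2/3) = 195.33
z^(5/3) = 58.744
dT = 25 * 195.33 / 58.744 = 83.130 K
T = 293 + 83.130 = 376.13 K

376.13 K


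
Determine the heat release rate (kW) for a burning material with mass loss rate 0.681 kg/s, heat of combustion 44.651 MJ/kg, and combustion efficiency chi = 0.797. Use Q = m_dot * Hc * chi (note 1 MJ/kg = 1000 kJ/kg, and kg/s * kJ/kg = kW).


Hc = 44.651 MJ/kg = 44.651 * 1000 kJ/kg = 44651 kJ/kg
Q = 0.681 kg/s * 44651 kJ/kg * 0.797 = 24235 kW

24235 kW


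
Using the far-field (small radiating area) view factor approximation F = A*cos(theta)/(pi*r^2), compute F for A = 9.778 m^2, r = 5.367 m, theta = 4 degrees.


cos(4 deg) = 0.99756
pi*r^2 = 90.493
F = 9.778 * 0.99756 / 90.493 = 0.10779

0.10779


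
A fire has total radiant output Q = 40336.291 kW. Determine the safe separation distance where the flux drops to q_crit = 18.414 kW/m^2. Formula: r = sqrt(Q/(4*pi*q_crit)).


4*pi*q_crit = 231.40
Q/(4*pi*q_crit) = 174.32
r = sqrt(174.32) = 13.203 m

13.203 m


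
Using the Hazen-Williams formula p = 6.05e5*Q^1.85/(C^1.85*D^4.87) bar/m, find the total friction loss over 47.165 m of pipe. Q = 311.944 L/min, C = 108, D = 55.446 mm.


Q^1.85 = 41119
C^1.85 = 5778.8
D^4.87 = 3.1092e+08
p/m = 0.013846 bar/m
p_total = 0.013846 * 47.165 = 0.65303 bar

0.65303 bar


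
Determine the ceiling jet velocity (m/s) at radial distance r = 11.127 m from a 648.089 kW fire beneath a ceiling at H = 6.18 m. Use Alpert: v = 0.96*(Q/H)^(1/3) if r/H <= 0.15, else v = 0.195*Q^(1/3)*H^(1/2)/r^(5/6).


r/H = 11.127 / 6.18 = 1.8005
r/H > 0.15, so v = 0.195*Q^(1/3)*H^(1/2)/r^(5/6)
Q^(1/3) = 8.6539
H^(1/2) = 2.4860
r^(5/6) = 7.4470
v = 0.195 * 8.6539 * 2.4860 / 7.4470 = 0.56332 m/s

0.56332 m/s


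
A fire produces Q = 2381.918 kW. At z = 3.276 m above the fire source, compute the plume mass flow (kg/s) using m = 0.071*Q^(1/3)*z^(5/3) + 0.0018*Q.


Q^(1/3) = 13.355
z^(5/3) = 7.2261
First term = 0.071 * 13.355 * 7.2261 = 6.8518
Second term = 0.0018 * 2381.918 = 4.2875
m = 11.139 kg/s

11.139 kg/s


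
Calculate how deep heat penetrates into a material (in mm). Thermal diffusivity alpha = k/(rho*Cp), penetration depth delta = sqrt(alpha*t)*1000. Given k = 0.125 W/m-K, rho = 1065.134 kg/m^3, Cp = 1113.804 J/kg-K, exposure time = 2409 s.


alpha = 0.125 / (1065.134 * 1113.804) = 1.0537e-07 m^2/s
alpha * t = 0.00025382
delta = sqrt(0.00025382) * 1000 = 15.932 mm

15.932 mm


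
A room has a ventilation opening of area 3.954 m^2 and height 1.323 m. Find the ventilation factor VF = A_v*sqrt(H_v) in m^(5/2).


sqrt(H_v) = 1.1502
VF = 3.954 * 1.1502 = 4.5480 m^(5/2)

4.5480 m^(5/2)


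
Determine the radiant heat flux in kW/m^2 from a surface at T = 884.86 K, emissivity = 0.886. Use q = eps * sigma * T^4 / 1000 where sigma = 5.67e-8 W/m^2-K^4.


T^4 = 6.1305e+11
q = 0.886 * 5.67e-8 * 6.1305e+11 / 1000 = 30.797 kW/m^2

30.797 kW/m^2


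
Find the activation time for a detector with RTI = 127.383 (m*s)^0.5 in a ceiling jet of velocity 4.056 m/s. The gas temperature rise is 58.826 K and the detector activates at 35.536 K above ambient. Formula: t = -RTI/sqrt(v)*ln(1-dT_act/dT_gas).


dT_act/dT_gas = 0.60409
ln(1 - 0.60409) = -0.92656
t = -127.383 / sqrt(4.056) * -0.92656 = 58.605 s

58.605 s


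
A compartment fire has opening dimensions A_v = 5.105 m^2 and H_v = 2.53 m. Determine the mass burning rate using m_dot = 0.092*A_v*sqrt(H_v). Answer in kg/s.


sqrt(H_v) = 1.5906
m_dot = 0.092 * 5.105 * 1.5906 = 0.74704 kg/s

0.74704 kg/s


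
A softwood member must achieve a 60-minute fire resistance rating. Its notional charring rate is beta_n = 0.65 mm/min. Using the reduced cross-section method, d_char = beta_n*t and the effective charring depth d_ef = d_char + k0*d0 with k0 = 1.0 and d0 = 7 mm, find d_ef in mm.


d_char = 0.65 * 60 = 39 mm
d_ef = 39 + 1.0*7 = 46 mm

46 mm


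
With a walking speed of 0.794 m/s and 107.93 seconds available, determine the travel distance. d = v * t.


d = 0.794 * 107.93 = 85.696 m

85.696 m


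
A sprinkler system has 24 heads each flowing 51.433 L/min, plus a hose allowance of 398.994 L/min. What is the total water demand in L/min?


Sprinkler demand = 24 * 51.433 = 1234.392 L/min
Total = 1234.392 + 398.994 = 1633.386 L/min

1633.386 L/min


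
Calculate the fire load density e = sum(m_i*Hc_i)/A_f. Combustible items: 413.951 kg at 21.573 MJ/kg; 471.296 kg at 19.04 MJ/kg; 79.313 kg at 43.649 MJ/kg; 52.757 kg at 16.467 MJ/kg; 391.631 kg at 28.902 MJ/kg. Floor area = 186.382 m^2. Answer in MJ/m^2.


Total energy = 413.951*21.573 + 471.296*19.04 + 79.313*43.649 + 52.757*16.467 + 391.631*28.902
= 8930.165 + 8973.476 + 3461.933 + 868.7495 + 11318.92
= 33553.24 MJ
e = 33553.24 / 186.382 = 180.02 MJ/m^2

180.02 MJ/m^2


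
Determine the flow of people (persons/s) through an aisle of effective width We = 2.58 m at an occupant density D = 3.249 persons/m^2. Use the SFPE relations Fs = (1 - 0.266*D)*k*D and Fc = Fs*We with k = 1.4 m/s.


1 - 0.266*D = 1 - 0.266*3.249 = 0.13577
Fs = 0.13577 * 1.4 * 3.249 = 0.61755 persons/(s*m)
Fc = 0.61755 * 2.58 = 1.5933 persons/s

1.5933 persons/s


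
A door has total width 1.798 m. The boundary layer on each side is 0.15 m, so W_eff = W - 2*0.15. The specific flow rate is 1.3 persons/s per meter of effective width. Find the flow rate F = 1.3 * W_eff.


W_eff = 1.798 - 0.30 = 1.498 m
F = 1.3 * 1.498 = 1.9474 persons/s

1.9474 persons/s


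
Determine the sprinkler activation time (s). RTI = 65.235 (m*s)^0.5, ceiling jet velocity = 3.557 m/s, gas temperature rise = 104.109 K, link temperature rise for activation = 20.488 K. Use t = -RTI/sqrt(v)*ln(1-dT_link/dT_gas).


dT_link/dT_gas = 0.19679
ln(1 - 0.19679) = -0.21914
t = -65.235 / sqrt(3.557) * -0.21914 = 7.5800 s

7.5800 s


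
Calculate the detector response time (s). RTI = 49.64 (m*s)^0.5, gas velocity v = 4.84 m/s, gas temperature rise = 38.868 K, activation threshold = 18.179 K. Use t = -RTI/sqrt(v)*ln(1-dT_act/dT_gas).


dT_act/dT_gas = 0.46771
ln(1 - 0.46771) = -0.63057
t = -49.64 / sqrt(4.84) * -0.63057 = 14.228 s

14.228 s


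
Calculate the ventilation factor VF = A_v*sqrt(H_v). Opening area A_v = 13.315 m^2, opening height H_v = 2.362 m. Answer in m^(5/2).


sqrt(H_v) = 1.5369
VF = 13.315 * 1.5369 = 20.464 m^(5/2)

20.464 m^(5/2)


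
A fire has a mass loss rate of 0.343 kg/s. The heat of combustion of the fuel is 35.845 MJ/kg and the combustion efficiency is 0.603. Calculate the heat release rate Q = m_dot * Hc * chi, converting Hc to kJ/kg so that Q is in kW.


Hc = 35.845 MJ/kg = 35.845 * 1000 kJ/kg = 35845 kJ/kg
Q = 0.343 kg/s * 35845 kJ/kg * 0.603 = 7413.8 kW

7413.8 kW


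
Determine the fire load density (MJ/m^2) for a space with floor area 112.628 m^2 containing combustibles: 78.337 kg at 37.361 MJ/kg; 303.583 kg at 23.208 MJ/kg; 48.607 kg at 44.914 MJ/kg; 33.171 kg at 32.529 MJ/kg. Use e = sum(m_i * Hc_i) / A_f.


Total energy = 78.337*37.361 + 303.583*23.208 + 48.607*44.914 + 33.171*32.529
= 2926.749 + 7045.554 + 2183.135 + 1079.019
= 13234.46 MJ
e = 13234.46 / 112.628 = 117.51 MJ/m^2

117.51 MJ/m^2


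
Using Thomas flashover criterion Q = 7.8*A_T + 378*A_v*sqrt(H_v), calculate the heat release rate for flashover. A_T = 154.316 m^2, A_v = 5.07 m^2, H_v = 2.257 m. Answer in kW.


7.8*A_T = 1203.7
sqrt(H_v) = 1.5023
378*A_v*sqrt(H_v) = 2879.2
Q = 1203.7 + 2879.2 = 4082.8 kW

4082.8 kW


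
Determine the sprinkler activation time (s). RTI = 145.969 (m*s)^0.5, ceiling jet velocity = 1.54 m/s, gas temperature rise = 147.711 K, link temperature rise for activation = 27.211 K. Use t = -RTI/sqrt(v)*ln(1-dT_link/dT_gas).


dT_link/dT_gas = 0.18422
ln(1 - 0.18422) = -0.20361
t = -145.969 / sqrt(1.54) * -0.20361 = 23.949 s

23.949 s


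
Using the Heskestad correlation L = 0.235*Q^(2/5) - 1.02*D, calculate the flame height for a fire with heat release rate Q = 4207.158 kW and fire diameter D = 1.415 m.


Q^(2/5) = 28.158
0.235 * Q^(2/5) = 6.6170
1.02 * D = 1.4433
L = 5.1737 m

5.1737 m


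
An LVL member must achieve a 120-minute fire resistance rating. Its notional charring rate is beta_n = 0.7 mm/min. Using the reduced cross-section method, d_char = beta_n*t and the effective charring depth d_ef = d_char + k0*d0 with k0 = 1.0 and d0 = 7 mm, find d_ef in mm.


d_char = 0.7 * 120 = 84 mm
d_ef = 84 + 1.0*7 = 91 mm

91 mm


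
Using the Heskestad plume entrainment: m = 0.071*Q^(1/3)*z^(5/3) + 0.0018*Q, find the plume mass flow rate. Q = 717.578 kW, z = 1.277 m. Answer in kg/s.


Q^(1/3) = 8.9527
z^(5/3) = 1.5031
First term = 0.071 * 8.9527 * 1.5031 = 0.95543
Second term = 0.0018 * 717.578 = 1.2916
m = 2.2471 kg/s

2.2471 kg/s


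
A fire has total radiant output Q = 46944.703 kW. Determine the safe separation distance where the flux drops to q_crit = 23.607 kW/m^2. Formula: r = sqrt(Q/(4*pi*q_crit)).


4*pi*q_crit = 296.65
Q/(4*pi*q_crit) = 158.25
r = sqrt(158.25) = 12.580 m

12.580 m


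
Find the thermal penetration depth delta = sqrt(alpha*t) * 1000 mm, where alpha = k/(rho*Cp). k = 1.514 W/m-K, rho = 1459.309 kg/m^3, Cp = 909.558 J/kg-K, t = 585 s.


alpha = 1.514 / (1459.309 * 909.558) = 1.1406e-06 m^2/s
alpha * t = 0.00066727
delta = sqrt(0.00066727) * 1000 = 25.832 mm

25.832 mm


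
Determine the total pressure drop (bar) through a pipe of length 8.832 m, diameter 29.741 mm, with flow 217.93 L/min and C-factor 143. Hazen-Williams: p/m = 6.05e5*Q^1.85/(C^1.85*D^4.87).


Q^1.85 = 21178
C^1.85 = 9713.4
D^4.87 = 1.4971e+07
p/m = 0.088111 bar/m
p_total = 0.088111 * 8.832 = 0.77819 bar

0.77819 bar


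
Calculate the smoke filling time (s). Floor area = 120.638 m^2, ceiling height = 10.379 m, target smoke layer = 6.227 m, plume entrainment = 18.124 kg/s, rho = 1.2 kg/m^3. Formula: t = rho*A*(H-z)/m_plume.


H - z = 4.152 m
t = 1.2 * 120.638 * 4.152 / 18.124 = 33.164 s

33.164 s


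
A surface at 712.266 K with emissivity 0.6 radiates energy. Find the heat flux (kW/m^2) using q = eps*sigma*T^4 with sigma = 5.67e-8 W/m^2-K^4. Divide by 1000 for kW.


T^4 = 2.5738e+11
q = 0.6 * 5.67e-8 * 2.5738e+11 / 1000 = 8.7559 kW/m^2

8.7559 kW/m^2


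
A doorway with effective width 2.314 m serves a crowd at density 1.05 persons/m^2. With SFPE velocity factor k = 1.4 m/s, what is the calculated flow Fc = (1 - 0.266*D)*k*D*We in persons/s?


1 - 0.266*D = 1 - 0.266*1.05 = 0.72070
Fs = 0.72070 * 1.4 * 1.05 = 1.0594 persons/(s*m)
Fc = 1.0594 * 2.314 = 2.4515 persons/s

2.4515 persons/s


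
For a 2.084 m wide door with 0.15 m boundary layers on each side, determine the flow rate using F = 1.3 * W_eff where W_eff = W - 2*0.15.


W_eff = 2.084 - 0.30 = 1.784 m
F = 1.3 * 1.784 = 2.3192 persons/s

2.3192 persons/s


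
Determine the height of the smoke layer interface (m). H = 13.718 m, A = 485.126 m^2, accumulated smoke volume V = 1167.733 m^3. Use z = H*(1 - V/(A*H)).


V/(A*H) = 0.17547
1 - 0.17547 = 0.82453
z = 13.718 * 0.82453 = 11.311 m

11.311 m


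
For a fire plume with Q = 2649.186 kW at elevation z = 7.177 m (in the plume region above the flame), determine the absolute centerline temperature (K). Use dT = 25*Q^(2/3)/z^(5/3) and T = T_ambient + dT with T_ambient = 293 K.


Q^(2/3) = 191.46
z^(5/3) = 26.704
dT = 25 * 191.46 / 26.704 = 179.24 K
T = 293 + 179.24 = 472.24 K

472.24 K


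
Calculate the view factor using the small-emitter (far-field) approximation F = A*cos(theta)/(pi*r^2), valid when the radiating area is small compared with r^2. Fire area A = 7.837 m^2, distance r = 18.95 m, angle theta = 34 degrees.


cos(34 deg) = 0.82904
pi*r^2 = 1128.2
F = 7.837 * 0.82904 / 1128.2 = 0.0057591

0.0057591


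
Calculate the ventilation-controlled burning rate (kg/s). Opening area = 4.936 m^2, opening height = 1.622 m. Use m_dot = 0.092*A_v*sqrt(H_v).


sqrt(H_v) = 1.2736
m_dot = 0.092 * 4.936 * 1.2736 = 0.57835 kg/s

0.57835 kg/s


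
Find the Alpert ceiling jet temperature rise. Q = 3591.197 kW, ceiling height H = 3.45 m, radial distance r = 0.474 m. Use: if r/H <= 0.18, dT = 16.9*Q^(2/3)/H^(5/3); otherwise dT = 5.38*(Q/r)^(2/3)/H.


r/H = 0.474 / 3.45 = 0.13739
r/H <= 0.18, so dT = 16.9*Q^(2/3)/H^(5/3)
Q^(2/3) = 234.51
H^(5/3) = 7.8771
dT = 16.9 * 234.51 / 7.8771 = 503.13 K

503.13 K


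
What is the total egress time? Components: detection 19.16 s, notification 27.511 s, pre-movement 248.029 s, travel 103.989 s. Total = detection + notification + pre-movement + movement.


Total = 19.16 + 27.511 + 248.029 + 103.989 = 398.689 s

398.689 s


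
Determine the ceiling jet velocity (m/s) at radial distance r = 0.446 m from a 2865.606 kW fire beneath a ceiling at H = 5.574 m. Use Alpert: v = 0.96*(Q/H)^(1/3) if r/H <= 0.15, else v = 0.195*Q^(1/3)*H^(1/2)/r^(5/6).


r/H = 0.446 / 5.574 = 0.080014
r/H <= 0.15, so v = 0.96*(Q/H)^(1/3)
Q/H = 514.10
(Q/H)^(1/3) = 8.0109
v = 0.96 * 8.0109 = 7.6905 m/s

7.6905 m/s


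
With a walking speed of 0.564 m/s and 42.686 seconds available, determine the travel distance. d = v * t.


d = 0.564 * 42.686 = 24.075 m

24.075 m


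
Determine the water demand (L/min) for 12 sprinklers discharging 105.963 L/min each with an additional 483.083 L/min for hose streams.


Sprinkler demand = 12 * 105.963 = 1271.556 L/min
Total = 1271.556 + 483.083 = 1754.639 L/min

1754.639 L/min


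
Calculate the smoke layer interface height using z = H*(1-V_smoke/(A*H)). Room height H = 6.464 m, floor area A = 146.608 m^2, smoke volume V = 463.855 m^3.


V/(A*H) = 0.48947
1 - 0.48947 = 0.51053
z = 6.464 * 0.51053 = 3.3001 m

3.3001 m


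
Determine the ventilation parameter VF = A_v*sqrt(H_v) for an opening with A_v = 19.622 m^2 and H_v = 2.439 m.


sqrt(H_v) = 1.5617
VF = 19.622 * 1.5617 = 30.644 m^(5/2)

30.644 m^(5/2)


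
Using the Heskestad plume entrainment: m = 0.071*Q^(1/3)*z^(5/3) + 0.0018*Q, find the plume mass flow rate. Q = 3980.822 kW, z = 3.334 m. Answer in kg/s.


Q^(1/3) = 15.849
z^(5/3) = 7.4406
First term = 0.071 * 15.849 * 7.4406 = 8.3726
Second term = 0.0018 * 3980.822 = 7.1655
m = 15.538 kg/s

15.538 kg/s


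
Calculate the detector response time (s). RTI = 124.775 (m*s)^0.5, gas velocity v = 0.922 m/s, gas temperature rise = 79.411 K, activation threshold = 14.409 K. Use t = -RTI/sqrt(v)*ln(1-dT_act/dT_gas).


dT_act/dT_gas = 0.18145
ln(1 - 0.18145) = -0.20022
t = -124.775 / sqrt(0.922) * -0.20022 = 26.018 s

26.018 s


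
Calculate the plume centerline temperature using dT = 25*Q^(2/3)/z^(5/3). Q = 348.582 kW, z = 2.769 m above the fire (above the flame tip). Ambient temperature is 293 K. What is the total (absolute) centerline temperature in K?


Q^(2/3) = 49.530
z^(5/3) = 5.4602
dT = 25 * 49.530 / 5.4602 = 226.78 K
T = 293 + 226.78 = 519.78 K

519.78 K


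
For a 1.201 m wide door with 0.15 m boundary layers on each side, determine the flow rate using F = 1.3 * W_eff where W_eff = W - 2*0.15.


W_eff = 1.201 - 0.30 = 0.901 m
F = 1.3 * 0.901 = 1.1713 persons/s

1.1713 persons/s


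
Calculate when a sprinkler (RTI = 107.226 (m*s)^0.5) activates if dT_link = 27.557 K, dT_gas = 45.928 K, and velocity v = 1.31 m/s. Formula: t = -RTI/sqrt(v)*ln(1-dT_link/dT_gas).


dT_link/dT_gas = 0.60000
ln(1 - 0.60000) = -0.91630
t = -107.226 / sqrt(1.31) * -0.91630 = 85.843 s

85.843 s


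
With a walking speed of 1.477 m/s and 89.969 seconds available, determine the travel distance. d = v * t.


d = 1.477 * 89.969 = 132.88 m

132.88 m


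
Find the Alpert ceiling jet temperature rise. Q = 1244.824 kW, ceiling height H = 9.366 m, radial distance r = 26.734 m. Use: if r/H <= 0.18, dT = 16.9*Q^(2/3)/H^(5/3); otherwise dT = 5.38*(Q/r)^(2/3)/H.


r/H = 26.734 / 9.366 = 2.8544
r/H > 0.18, so dT = 5.38*(Q/r)^(2/3)/H
Q/r = 46.563
(Q/r)^(2/3) = 12.943
dT = 5.38 * 12.943 / 9.366 = 7.4346 K

7.4346 K


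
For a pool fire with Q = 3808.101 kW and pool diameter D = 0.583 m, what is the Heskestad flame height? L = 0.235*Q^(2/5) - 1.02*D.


Q^(2/5) = 27.057
0.235 * Q^(2/5) = 6.3584
1.02 * D = 0.59466
L = 5.7638 m

5.7638 m


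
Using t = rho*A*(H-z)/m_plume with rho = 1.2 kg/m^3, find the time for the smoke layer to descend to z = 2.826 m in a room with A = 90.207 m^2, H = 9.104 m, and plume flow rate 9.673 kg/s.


H - z = 6.278 m
t = 1.2 * 90.207 * 6.278 / 9.673 = 70.256 s

70.256 s


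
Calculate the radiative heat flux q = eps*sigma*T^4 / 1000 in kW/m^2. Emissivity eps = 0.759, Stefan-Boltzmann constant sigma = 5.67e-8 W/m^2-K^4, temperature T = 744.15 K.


T^4 = 3.0665e+11
q = 0.759 * 5.67e-8 * 3.0665e+11 / 1000 = 13.197 kW/m^2

13.197 kW/m^2


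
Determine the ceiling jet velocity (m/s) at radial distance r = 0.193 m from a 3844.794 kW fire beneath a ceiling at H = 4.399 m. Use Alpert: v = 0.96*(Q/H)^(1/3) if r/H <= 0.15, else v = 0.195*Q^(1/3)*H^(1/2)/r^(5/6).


r/H = 0.193 / 4.399 = 0.043874
r/H <= 0.15, so v = 0.96*(Q/H)^(1/3)
Q/H = 874.02
(Q/H)^(1/3) = 9.5611
v = 0.96 * 9.5611 = 9.1786 m/s

9.1786 m/s


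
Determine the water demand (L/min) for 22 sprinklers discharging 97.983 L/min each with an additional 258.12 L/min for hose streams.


Sprinkler demand = 22 * 97.983 = 2155.626 L/min
Total = 2155.626 + 258.12 = 2413.746 L/min

2413.746 L/min


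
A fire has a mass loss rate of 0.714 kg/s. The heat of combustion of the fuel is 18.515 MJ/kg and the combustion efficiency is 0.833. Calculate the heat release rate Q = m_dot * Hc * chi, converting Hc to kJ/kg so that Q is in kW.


Hc = 18.515 MJ/kg = 18.515 * 1000 kJ/kg = 18515 kJ/kg
Q = 0.714 kg/s * 18515 kJ/kg * 0.833 = 11012 kW

11012 kW


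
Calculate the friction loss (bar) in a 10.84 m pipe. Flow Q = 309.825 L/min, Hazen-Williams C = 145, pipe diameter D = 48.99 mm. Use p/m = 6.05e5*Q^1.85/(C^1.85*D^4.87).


Q^1.85 = 40604
C^1.85 = 9966.2
D^4.87 = 1.7015e+08
p/m = 0.014487 bar/m
p_total = 0.014487 * 10.84 = 0.15703 bar

0.15703 bar


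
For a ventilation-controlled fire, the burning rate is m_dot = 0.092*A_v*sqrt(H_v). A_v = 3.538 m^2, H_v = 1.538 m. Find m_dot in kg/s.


sqrt(H_v) = 1.2402
m_dot = 0.092 * 3.538 * 1.2402 = 0.40367 kg/s

0.40367 kg/s


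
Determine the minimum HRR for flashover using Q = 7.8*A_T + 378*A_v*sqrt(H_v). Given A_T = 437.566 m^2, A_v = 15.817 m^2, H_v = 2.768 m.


7.8*A_T = 3413.0
sqrt(H_v) = 1.6637
378*A_v*sqrt(H_v) = 9947.2
Q = 3413.0 + 9947.2 = 13360 kW

13360 kW


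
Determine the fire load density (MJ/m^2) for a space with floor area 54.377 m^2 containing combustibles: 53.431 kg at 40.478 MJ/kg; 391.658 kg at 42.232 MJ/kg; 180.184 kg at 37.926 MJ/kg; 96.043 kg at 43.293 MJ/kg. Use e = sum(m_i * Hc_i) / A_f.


Total energy = 53.431*40.478 + 391.658*42.232 + 180.184*37.926 + 96.043*43.293
= 2162.780 + 16540.50 + 6833.658 + 4157.990
= 29694.93 MJ
e = 29694.93 / 54.377 = 546.09 MJ/m^2

546.09 MJ/m^2


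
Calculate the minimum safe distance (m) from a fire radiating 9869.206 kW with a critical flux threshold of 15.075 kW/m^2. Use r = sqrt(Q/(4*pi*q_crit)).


4*pi*q_crit = 189.44
Q/(4*pi*q_crit) = 52.097
r = sqrt(52.097) = 7.2178 m

7.2178 m


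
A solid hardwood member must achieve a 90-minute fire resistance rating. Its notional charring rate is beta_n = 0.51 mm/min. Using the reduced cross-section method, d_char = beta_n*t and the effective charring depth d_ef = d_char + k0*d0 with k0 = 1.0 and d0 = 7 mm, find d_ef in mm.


d_char = 0.51 * 90 = 45.9 mm
d_ef = 45.9 + 1.0*7 = 52.9 mm

52.9 mm


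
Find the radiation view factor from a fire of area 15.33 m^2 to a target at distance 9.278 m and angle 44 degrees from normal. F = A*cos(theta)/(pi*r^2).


cos(44 deg) = 0.71934
pi*r^2 = 270.43
F = 15.33 * 0.71934 / 270.43 = 0.040777

0.040777


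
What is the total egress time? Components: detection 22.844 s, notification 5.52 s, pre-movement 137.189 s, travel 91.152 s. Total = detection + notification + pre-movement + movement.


Total = 22.844 + 5.52 + 137.189 + 91.152 = 256.705 s

256.705 s


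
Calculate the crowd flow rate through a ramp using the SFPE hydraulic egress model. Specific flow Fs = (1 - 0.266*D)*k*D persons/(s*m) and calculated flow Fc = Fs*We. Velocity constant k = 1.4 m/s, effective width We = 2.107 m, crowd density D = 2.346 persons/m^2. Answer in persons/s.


1 - 0.266*D = 1 - 0.266*2.346 = 0.37596
Fs = 0.37596 * 1.4 * 2.346 = 1.2348 persons/(s*m)
Fc = 1.2348 * 2.107 = 2.6018 persons/s

2.6018 persons/s


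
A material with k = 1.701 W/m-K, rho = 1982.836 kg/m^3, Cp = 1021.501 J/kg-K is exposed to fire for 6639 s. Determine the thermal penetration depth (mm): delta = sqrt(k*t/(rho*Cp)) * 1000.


alpha = 1.701 / (1982.836 * 1021.501) = 8.3981e-07 m^2/s
alpha * t = 0.0055755
delta = sqrt(0.0055755) * 1000 = 74.669 mm

74.669 mm


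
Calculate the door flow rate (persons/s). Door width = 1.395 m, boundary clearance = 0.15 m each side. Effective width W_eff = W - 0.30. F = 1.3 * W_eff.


W_eff = 1.395 - 0.30 = 1.095 m
F = 1.3 * 1.095 = 1.4235 persons/s

1.4235 persons/s


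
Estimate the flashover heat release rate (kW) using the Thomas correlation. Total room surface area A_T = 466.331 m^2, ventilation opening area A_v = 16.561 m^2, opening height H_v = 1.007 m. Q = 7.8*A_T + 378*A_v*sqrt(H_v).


7.8*A_T = 3637.4
sqrt(H_v) = 1.0035
378*A_v*sqrt(H_v) = 6281.9
Q = 3637.4 + 6281.9 = 9919.3 kW

9919.3 kW


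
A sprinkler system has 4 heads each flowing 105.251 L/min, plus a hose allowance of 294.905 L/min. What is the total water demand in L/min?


Sprinkler demand = 4 * 105.251 = 421.004 L/min
Total = 421.004 + 294.905 = 715.909 L/min

715.909 L/min


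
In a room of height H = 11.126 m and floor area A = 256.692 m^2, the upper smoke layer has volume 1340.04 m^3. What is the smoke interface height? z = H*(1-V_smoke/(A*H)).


V/(A*H) = 0.46921
1 - 0.46921 = 0.53079
z = 11.126 * 0.53079 = 5.9056 m

5.9056 m


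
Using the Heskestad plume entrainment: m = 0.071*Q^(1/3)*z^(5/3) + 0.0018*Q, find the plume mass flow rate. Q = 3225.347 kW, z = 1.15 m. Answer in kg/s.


Q^(1/3) = 14.775
z^(5/3) = 1.2623
First term = 0.071 * 14.775 * 1.2623 = 1.3242
Second term = 0.0018 * 3225.347 = 5.8056
m = 7.1298 kg/s

7.1298 kg/s


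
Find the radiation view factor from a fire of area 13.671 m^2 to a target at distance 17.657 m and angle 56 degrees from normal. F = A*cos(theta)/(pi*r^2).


cos(56 deg) = 0.55919
pi*r^2 = 979.45
F = 13.671 * 0.55919 / 979.45 = 0.0078051

0.0078051


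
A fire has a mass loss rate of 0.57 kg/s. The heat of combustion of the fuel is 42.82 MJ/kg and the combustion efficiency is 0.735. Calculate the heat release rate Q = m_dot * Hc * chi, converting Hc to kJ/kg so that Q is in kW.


Hc = 42.82 MJ/kg = 42.82 * 1000 kJ/kg = 42820 kJ/kg
Q = 0.57 kg/s * 42820 kJ/kg * 0.735 = 17939.439 kW

17939.439 kW
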